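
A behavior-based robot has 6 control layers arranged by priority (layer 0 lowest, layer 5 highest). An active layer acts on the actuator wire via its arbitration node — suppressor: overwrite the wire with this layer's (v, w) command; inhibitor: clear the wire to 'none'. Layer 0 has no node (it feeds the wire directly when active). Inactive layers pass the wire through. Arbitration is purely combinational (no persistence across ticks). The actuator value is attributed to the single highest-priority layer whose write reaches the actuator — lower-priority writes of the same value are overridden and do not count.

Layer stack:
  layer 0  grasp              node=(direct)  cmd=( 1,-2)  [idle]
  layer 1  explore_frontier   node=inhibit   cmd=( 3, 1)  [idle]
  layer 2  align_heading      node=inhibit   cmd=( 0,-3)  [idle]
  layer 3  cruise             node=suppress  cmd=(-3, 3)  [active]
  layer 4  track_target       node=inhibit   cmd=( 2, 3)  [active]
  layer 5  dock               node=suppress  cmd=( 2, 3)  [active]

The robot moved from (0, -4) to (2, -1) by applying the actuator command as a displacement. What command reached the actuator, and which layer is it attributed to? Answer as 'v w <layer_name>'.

2 3 dock

displacement = (2, -1) − (0, -4) = (2, 3)
L0 grasp: idle → wire = none
L1 explore_frontier: idle → wire stays none
L2 align_heading: idle → wire stays none
L3 cruise: active, suppressor → wire = (-3, 3)
L4 track_target: active, inhibitor → wire = none
L5 dock: active, suppressor → wire = (2, 3)
actuator = (2, 3) — from layer 5 (dock)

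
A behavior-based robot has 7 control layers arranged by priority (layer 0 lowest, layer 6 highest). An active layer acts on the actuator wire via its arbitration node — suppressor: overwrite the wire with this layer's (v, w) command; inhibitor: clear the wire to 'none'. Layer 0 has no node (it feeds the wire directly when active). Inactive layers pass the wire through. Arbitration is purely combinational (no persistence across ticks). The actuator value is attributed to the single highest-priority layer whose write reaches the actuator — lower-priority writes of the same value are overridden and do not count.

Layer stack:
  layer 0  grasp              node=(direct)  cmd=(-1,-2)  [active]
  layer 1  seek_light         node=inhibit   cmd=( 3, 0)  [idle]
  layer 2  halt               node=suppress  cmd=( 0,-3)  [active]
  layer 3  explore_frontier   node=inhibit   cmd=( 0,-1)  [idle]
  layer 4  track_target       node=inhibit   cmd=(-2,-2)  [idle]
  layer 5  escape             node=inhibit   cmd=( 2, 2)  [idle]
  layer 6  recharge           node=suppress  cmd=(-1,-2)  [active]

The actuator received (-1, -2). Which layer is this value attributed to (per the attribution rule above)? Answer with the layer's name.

recharge

L0 grasp: active, feeds wire = (-1, -2)
L1 seek_light: idle → wire stays (-1, -2)
L2 halt: active, suppressor → wire = (0, -3)
L3 explore_frontier: idle → wire stays (0, -3)
L4 track_target: idle → wire stays (0, -3)
L5 escape: idle → wire stays (0, -3)
L6 recharge: active, suppressor → wire = (-1, -2)
actuator = (-1, -2)
last writer: layer 6 = recharge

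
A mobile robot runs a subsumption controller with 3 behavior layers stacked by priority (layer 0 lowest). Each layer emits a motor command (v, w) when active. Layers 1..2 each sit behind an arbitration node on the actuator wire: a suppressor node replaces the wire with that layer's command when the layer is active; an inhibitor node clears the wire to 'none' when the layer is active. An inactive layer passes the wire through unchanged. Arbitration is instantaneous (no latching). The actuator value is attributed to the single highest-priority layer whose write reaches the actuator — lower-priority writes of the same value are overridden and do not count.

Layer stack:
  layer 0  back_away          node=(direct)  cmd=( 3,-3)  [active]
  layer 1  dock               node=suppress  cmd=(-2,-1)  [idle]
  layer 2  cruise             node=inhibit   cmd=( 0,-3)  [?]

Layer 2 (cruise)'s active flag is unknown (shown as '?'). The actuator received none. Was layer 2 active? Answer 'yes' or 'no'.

If layer 2 is active=yes:
  actuator would be none
If layer 2 is active=no:
  actuator would be (3, -3)
Observed none, so layer 2 was active.

yes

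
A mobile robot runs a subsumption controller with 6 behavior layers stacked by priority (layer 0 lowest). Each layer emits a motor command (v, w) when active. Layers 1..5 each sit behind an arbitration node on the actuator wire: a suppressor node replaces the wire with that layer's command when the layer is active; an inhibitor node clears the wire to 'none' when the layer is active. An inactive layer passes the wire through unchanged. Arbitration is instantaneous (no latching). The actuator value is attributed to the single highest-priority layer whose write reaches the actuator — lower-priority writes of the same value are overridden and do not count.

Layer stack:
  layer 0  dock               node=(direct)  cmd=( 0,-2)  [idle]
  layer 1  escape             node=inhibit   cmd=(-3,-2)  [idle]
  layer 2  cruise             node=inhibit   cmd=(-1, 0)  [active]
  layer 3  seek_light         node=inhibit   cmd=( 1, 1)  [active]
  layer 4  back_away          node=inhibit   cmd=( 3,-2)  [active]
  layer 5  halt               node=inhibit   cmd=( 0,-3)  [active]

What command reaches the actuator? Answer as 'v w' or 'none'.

layer 0 (dock) idle — none
layer 1 (escape) idle — unchanged: none
layer 2 (cruise) active — inhibits: none
layer 3 (seek_light) active — inhibits: none
layer 4 (back_away) active — inhibits: none
layer 5 (halt) active — inhibits: none
→ actuator none

none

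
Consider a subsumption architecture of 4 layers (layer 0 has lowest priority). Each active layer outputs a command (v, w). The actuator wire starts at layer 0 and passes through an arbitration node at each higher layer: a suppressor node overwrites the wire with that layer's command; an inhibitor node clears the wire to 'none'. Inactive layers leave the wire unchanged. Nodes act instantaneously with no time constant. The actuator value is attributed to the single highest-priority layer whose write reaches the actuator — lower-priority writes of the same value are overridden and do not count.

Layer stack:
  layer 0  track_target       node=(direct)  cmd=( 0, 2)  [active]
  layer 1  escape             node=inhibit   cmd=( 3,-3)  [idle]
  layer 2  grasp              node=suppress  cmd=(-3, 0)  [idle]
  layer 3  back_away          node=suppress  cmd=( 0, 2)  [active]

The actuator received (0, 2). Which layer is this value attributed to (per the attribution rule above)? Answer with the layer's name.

back_away

L0 track_target: active, feeds wire = (0, 2)
L1 escape: idle → wire stays (0, 2)
L2 grasp: idle → wire stays (0, 2)
L3 back_away: active, suppressor → wire = (0, 2)
actuator = (0, 2)
last writer: layer 3 = back_away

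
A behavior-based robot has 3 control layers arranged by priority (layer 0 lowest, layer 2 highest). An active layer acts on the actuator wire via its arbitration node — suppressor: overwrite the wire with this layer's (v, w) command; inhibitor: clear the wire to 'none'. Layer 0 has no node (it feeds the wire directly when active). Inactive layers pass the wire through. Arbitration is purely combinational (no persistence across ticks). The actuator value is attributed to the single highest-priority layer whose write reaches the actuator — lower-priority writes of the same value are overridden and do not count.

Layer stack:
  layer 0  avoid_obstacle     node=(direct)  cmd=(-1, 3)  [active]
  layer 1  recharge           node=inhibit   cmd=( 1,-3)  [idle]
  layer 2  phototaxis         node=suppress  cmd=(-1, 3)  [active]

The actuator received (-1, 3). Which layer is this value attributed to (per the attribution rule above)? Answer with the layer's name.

[0] avoid_obstacle on; wire := (-1, 3)
[1] recharge off; pass (-1, 3)
[2] phototaxis on (suppress); wire := (-1, 3)
output (-1, 3)
last writer: layer 2 = phototaxis

phototaxis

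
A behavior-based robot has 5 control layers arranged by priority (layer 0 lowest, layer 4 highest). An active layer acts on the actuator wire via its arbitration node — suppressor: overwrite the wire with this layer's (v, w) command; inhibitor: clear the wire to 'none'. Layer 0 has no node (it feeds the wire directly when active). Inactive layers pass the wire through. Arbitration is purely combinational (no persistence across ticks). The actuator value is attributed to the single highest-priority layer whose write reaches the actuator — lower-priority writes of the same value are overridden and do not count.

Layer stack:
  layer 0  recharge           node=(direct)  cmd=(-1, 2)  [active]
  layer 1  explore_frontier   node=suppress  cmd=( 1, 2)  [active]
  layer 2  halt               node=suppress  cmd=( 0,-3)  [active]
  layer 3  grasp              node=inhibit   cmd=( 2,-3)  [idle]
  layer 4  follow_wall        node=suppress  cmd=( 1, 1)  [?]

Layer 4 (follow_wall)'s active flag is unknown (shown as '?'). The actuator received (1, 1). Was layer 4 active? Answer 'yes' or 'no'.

yes

If layer 4 is active=yes:
  actuator would be (1, 1)
If layer 4 is active=no:
  actuator would be (0, -3)
Observed (1, 1), so layer 4 was active.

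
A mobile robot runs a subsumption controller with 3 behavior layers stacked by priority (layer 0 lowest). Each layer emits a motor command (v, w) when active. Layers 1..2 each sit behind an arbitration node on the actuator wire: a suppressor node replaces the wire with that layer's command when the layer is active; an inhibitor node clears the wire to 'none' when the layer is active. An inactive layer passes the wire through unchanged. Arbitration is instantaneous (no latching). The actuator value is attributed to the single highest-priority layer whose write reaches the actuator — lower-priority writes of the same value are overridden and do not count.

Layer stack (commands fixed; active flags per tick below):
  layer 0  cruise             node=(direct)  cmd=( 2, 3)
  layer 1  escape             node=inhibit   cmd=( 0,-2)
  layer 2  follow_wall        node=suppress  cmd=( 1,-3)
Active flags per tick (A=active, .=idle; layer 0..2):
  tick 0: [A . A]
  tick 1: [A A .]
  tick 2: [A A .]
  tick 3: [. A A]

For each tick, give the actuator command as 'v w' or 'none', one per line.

tick 0:
  layer 0 (cruise) active — direct: (2, 3)
  layer 1 (escape) idle — unchanged: (2, 3)
  layer 2 (follow_wall) active — suppresses: (1, -3)
  → actuator (1, -3)
tick 1:
  layer 0 (cruise) active — direct: (2, 3)
  layer 1 (escape) active — inhibits: none
  layer 2 (follow_wall) idle — unchanged: none
  → actuator none
tick 2:
  layer 0 (cruise) active — direct: (2, 3)
  layer 1 (escape) active — inhibits: none
  layer 2 (follow_wall) idle — unchanged: none
  → actuator none
tick 3:
  layer 0 (cruise) idle — none
  layer 1 (escape) active — inhibits: none
  layer 2 (follow_wall) active — suppresses: (1, -3)
  → actuator (1, -3)

1 -3
none
none
1 -3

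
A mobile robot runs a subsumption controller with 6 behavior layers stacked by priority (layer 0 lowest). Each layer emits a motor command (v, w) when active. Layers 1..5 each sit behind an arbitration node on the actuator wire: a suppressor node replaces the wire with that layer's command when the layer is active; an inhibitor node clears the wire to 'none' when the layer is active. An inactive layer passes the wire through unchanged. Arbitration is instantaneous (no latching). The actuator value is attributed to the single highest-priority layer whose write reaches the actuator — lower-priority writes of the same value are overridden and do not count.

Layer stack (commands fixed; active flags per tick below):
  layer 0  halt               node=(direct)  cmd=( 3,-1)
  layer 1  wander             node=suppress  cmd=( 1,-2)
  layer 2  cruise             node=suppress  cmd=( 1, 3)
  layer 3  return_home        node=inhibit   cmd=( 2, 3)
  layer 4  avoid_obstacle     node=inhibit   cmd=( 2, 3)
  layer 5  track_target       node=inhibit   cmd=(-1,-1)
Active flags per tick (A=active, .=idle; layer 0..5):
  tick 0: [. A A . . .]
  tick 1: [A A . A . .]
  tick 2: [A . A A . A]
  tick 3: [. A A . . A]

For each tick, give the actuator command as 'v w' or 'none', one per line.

tick 0:
  [0] halt off; wire := none
  [1] wander on (suppress); wire := (1, -2)
  [2] cruise on (suppress); wire := (1, 3)
  [3] return_home off; pass (1, 3)
  [4] avoid_obstacle off; pass (1, 3)
  [5] track_target off; pass (1, 3)
  output (1, 3)
tick 1:
  [0] halt on; wire := (3, -1)
  [1] wander on (suppress); wire := (1, -2)
  [2] cruise off; pass (1, -2)
  [3] return_home on (inhibit); wire := none
  [4] avoid_obstacle off; pass none
  [5] track_target off; pass none
  output none
tick 2:
  [0] halt on; wire := (3, -1)
  [1] wander off; pass (3, -1)
  [2] cruise on (suppress); wire := (1, 3)
  [3] return_home on (inhibit); wire := none
  [4] avoid_obstacle off; pass none
  [5] track_target on (inhibit); wire := none
  output none
tick 3:
  [0] halt off; wire := none
  [1] wander on (suppress); wire := (1, -2)
  [2] cruise on (suppress); wire := (1, 3)
  [3] return_home off; pass (1, 3)
  [4] avoid_obstacle off; pass (1, 3)
  [5] track_target on (inhibit); wire := none
  output none

1 3
none
none
none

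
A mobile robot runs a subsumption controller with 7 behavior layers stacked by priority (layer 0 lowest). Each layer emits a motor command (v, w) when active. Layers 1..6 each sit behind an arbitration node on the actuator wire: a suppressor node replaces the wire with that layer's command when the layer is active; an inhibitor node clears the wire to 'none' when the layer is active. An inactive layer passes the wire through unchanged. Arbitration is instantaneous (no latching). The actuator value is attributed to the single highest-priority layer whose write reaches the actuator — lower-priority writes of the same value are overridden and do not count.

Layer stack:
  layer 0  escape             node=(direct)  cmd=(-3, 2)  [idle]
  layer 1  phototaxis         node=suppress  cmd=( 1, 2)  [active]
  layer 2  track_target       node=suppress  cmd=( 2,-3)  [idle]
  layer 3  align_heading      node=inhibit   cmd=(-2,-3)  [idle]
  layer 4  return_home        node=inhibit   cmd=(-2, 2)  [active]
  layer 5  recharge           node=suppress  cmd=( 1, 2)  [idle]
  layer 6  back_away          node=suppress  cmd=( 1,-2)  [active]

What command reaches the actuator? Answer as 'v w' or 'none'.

L0 escape: idle → wire = none
L1 phototaxis: active, suppressor → wire = (1, 2)
L2 track_target: idle → wire stays (1, 2)
L3 align_heading: idle → wire stays (1, 2)
L4 return_home: active, inhibitor → wire = none
L5 recharge: idle → wire stays none
L6 back_away: active, suppressor → wire = (1, -2)
actuator = (1, -2)

1 -2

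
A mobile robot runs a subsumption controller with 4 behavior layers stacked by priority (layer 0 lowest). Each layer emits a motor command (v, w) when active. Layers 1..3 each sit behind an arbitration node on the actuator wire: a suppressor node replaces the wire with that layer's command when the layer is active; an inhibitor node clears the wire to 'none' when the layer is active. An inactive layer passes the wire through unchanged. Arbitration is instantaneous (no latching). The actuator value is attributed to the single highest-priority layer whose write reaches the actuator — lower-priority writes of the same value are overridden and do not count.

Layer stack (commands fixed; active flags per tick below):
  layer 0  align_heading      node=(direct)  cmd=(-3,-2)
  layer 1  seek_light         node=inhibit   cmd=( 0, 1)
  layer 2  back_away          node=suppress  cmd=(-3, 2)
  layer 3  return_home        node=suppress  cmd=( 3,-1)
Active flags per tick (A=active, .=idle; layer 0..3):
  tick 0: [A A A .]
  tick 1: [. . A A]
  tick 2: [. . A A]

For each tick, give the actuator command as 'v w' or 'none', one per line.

tick 0:
  L0 align_heading: active, feeds wire = (-3, -2)
  L1 seek_light: active, inhibitor → wire = none
  L2 back_away: active, suppressor → wire = (-3, 2)
  L3 return_home: idle → wire stays (-3, 2)
  actuator = (-3, 2)
tick 1:
  L0 align_heading: idle → wire = none
  L1 seek_light: idle → wire stays none
  L2 back_away: active, suppressor → wire = (-3, 2)
  L3 return_home: active, suppressor → wire = (3, -1)
  actuator = (3, -1)
tick 2:
  L0 align_heading: idle → wire = none
  L1 seek_light: idle → wire stays none
  L2 back_away: active, suppressor → wire = (-3, 2)
  L3 return_home: active, suppressor → wire = (3, -1)
  actuator = (3, -1)

-3 2
3 -1
3 -1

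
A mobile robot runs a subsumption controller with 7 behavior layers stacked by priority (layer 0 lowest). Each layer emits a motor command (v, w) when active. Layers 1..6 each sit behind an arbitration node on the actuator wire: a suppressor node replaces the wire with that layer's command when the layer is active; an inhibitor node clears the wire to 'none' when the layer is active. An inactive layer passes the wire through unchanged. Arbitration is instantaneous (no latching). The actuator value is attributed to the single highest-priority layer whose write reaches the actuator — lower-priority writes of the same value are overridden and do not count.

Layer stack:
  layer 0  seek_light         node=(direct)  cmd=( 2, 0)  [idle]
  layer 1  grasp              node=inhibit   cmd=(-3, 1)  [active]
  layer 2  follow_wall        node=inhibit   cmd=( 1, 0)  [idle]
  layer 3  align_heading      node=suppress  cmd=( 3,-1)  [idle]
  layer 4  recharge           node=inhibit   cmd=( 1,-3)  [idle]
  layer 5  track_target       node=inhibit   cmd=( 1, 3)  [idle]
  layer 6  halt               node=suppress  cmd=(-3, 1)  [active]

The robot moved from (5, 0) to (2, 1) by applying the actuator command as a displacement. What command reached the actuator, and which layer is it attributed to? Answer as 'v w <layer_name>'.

displacement = (2, 1) − (5, 0) = (-3, 1)
L0 seek_light: idle → wire = none
L1 grasp: active, inhibitor → wire = none
L2 follow_wall: idle → wire stays none
L3 align_heading: idle → wire stays none
L4 recharge: idle → wire stays none
L5 track_target: idle → wire stays none
L6 halt: active, suppressor → wire = (-3, 1)
actuator = (-3, 1) — from layer 6 (halt)

-3 1 halt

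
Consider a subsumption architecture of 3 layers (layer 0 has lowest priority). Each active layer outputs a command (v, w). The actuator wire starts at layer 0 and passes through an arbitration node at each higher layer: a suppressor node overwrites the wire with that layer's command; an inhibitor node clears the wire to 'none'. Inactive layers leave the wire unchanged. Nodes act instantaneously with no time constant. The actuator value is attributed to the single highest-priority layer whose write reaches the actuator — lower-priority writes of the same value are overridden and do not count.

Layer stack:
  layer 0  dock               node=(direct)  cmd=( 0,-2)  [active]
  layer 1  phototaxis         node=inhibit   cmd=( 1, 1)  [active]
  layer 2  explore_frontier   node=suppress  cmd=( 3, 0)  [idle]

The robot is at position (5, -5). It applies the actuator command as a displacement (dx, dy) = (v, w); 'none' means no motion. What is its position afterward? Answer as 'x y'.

L0 dock: active, feeds wire = (0, -2)
L1 phototaxis: active, inhibitor → wire = none
L2 explore_frontier: idle → wire stays none
actuator = none
position: (5, -5) + none = (5, -5)

5 -5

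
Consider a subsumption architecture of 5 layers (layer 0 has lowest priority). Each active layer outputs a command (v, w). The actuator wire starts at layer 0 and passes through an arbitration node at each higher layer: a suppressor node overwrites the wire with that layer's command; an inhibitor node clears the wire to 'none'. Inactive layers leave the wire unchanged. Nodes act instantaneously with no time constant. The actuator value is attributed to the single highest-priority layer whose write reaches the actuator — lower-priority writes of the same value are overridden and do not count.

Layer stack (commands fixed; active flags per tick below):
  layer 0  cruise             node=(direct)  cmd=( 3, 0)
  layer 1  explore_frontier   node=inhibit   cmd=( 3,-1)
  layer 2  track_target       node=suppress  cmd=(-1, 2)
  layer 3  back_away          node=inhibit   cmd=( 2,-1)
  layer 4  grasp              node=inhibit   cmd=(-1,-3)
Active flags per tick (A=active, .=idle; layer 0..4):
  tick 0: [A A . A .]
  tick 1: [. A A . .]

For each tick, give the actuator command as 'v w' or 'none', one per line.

tick 0:
  L0 cruise: active, feeds wire = (3, 0)
  L1 explore_frontier: active, inhibitor → wire = none
  L2 track_target: idle → wire stays none
  L3 back_away: active, inhibitor → wire = none
  L4 grasp: idle → wire stays none
  actuator = none
tick 1:
  L0 cruise: idle → wire = none
  L1 explore_frontier: active, inhibitor → wire = none
  L2 track_target: active, suppressor → wire = (-1, 2)
  L3 back_away: idle → wire stays (-1, 2)
  L4 grasp: idle → wire stays (-1, 2)
  actuator = (-1, 2)

none
-1 2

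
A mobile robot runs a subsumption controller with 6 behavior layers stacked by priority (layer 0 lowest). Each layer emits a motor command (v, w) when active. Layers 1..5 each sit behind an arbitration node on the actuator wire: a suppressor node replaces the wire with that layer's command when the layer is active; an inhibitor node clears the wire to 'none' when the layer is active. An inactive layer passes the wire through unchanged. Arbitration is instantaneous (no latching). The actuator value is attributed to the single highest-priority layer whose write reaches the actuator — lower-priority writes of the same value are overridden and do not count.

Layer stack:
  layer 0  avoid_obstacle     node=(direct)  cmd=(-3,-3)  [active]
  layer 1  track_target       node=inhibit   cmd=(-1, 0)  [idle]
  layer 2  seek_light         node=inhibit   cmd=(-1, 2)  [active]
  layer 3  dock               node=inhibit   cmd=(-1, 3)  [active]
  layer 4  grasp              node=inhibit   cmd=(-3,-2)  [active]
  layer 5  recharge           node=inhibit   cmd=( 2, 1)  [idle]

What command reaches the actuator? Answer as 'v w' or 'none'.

L0 avoid_obstacle: active, feeds wire = (-3, -3)
L1 track_target: idle → wire stays (-3, -3)
L2 seek_light: active, inhibitor → wire = none
L3 dock: active, inhibitor → wire = none
L4 grasp: active, inhibitor → wire = none
L5 recharge: idle → wire stays none
actuator = none

none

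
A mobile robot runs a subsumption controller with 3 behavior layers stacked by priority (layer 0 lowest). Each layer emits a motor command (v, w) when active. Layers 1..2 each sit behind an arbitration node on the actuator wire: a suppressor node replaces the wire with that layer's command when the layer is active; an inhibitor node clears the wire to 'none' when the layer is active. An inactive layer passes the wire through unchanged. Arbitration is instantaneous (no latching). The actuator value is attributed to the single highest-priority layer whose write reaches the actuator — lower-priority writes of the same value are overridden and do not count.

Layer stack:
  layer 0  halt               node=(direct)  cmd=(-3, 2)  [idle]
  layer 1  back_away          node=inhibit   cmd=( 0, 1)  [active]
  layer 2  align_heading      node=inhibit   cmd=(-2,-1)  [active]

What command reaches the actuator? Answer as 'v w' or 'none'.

layer 0 (halt) idle — none
layer 1 (back_away) active — inhibits: none
layer 2 (align_heading) active — inhibits: none
→ actuator none

none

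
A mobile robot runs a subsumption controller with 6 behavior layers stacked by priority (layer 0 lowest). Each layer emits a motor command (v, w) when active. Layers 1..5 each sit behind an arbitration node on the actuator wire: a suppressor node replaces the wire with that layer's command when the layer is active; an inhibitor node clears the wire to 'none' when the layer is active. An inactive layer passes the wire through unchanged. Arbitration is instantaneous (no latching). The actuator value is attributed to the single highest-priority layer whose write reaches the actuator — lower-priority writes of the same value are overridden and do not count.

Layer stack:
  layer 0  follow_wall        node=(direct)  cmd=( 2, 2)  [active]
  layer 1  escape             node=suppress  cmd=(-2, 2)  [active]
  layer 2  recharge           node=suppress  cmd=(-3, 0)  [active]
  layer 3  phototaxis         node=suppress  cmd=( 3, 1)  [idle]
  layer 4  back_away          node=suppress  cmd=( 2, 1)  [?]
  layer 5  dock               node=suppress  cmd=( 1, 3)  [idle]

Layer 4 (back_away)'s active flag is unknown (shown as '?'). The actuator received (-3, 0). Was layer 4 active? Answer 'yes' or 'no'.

no

If layer 4 is active=yes:
  actuator would be (2, 1)
If layer 4 is active=no:
  actuator would be (-3, 0)
Observed (-3, 0), so layer 4 was idle.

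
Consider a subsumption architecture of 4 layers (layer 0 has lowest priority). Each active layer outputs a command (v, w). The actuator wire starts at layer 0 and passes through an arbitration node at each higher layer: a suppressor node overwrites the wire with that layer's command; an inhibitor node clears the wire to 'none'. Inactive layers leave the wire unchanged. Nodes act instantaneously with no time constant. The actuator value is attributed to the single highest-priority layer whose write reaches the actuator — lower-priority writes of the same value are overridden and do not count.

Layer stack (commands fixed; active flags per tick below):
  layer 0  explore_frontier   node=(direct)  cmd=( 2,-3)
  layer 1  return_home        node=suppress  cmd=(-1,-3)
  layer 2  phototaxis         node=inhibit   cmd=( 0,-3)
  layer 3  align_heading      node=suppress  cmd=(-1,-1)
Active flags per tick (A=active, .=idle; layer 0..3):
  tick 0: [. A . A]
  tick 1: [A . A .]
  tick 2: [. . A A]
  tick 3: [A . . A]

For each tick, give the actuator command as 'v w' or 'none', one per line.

-1 -1
none
-1 -1
-1 -1

tick 0:
  L0 explore_frontier: idle → wire = none
  L1 return_home: active, suppressor → wire = (-1, -3)
  L2 phototaxis: idle → wire stays (-1, -3)
  L3 align_heading: active, suppressor → wire = (-1, -1)
  actuator = (-1, -1)
tick 1:
  L0 explore_frontier: active, feeds wire = (2, -3)
  L1 return_home: idle → wire stays (2, -3)
  L2 phototaxis: active, inhibitor → wire = none
  L3 align_heading: idle → wire stays none
  actuator = none
tick 2:
  L0 explore_frontier: idle → wire = none
  L1 return_home: idle → wire stays none
  L2 phototaxis: active, inhibitor → wire = none
  L3 align_heading: active, suppressor → wire = (-1, -1)
  actuator = (-1, -1)
tick 3:
  L0 explore_frontier: active, feeds wire = (2, -3)
  L1 return_home: idle → wire stays (2, -3)
  L2 phototaxis: idle → wire stays (2, -3)
  L3 align_heading: active, suppressor → wire = (-1, -1)
  actuator = (-1, -1)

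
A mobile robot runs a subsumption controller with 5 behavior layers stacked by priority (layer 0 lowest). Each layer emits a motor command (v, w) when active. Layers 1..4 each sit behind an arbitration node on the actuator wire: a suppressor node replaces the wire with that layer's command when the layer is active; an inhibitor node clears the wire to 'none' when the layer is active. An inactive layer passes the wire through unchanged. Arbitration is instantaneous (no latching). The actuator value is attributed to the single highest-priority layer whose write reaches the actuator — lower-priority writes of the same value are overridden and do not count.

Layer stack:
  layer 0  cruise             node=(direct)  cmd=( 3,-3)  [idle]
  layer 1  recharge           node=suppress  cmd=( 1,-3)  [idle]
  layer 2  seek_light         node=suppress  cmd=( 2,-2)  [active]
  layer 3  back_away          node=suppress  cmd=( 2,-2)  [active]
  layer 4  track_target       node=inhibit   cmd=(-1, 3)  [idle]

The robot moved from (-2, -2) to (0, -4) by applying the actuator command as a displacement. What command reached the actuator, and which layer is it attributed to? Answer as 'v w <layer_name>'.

2 -2 back_away

displacement = (0, -4) − (-2, -2) = (2, -2)
L0 cruise: idle → wire = none
L1 recharge: idle → wire stays none
L2 seek_light: active, suppressor → wire = (2, -2)
L3 back_away: active, suppressor → wire = (2, -2)
L4 track_target: idle → wire stays (2, -2)
actuator = (2, -2) — from layer 3 (back_away)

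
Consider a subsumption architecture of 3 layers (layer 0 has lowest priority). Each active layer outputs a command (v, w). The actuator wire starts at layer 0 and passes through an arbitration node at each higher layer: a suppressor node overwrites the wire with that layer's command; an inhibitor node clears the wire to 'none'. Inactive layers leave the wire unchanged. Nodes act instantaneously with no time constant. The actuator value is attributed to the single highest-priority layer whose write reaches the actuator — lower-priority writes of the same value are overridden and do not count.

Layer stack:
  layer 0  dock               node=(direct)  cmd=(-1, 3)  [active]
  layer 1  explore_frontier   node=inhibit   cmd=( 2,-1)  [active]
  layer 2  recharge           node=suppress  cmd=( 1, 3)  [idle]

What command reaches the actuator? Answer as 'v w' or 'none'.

layer 0 (dock) active — direct: (-1, 3)
layer 1 (explore_frontier) active — inhibits: none
layer 2 (recharge) idle — unchanged: none
→ actuator none

none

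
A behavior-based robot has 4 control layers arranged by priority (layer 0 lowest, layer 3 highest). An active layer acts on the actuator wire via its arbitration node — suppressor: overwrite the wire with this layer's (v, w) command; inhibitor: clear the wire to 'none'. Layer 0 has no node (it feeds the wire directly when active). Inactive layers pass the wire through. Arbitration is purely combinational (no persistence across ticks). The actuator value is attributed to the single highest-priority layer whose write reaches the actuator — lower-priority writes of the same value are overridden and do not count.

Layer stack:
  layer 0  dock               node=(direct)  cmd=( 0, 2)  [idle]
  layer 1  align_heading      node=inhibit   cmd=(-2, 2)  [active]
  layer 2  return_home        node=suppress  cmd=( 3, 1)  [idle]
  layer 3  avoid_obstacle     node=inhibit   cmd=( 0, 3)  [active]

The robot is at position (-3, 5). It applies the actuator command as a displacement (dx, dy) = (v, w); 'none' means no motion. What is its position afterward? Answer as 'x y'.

-3 5

L0 dock: idle → wire = none
L1 align_heading: active, inhibitor → wire = none
L2 return_home: idle → wire stays none
L3 avoid_obstacle: active, inhibitor → wire = none
actuator = none
position: (-3, 5) + none = (-3, 5)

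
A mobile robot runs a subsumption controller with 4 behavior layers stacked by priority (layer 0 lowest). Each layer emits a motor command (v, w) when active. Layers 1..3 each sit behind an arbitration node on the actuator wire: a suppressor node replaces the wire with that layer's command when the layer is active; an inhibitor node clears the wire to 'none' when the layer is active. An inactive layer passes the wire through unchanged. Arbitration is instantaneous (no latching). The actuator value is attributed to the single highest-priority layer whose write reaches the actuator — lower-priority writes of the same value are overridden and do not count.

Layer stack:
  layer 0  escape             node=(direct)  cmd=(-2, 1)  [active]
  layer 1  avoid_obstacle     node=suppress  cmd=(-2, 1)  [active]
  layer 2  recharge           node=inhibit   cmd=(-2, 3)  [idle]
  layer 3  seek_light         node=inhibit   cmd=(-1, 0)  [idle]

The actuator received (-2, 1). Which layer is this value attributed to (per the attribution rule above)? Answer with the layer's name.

[0] escape on; wire := (-2, 1)
[1] avoid_obstacle on (suppress); wire := (-2, 1)
[2] recharge off; pass (-2, 1)
[3] seek_light off; pass (-2, 1)
output (-2, 1)
last writer: layer 1 = avoid_obstacle

avoid_obstacle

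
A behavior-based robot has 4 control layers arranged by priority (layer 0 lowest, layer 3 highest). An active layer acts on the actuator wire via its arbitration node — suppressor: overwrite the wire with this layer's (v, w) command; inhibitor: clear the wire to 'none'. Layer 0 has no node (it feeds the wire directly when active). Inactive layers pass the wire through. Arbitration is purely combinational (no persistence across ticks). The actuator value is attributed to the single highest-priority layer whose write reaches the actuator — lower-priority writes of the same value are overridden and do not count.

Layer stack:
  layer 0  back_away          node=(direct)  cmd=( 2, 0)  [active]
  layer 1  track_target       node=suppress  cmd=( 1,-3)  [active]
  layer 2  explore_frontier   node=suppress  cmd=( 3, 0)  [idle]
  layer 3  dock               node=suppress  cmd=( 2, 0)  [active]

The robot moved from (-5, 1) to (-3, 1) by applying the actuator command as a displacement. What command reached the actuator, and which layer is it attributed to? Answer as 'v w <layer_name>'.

displacement = (-3, 1) − (-5, 1) = (2, 0)
[0] back_away on; wire := (2, 0)
[1] track_target on (suppress); wire := (1, -3)
[2] explore_frontier off; pass (1, -3)
[3] dock on (suppress); wire := (2, 0)
output (2, 0) — from layer 3 (dock)

2 0 dock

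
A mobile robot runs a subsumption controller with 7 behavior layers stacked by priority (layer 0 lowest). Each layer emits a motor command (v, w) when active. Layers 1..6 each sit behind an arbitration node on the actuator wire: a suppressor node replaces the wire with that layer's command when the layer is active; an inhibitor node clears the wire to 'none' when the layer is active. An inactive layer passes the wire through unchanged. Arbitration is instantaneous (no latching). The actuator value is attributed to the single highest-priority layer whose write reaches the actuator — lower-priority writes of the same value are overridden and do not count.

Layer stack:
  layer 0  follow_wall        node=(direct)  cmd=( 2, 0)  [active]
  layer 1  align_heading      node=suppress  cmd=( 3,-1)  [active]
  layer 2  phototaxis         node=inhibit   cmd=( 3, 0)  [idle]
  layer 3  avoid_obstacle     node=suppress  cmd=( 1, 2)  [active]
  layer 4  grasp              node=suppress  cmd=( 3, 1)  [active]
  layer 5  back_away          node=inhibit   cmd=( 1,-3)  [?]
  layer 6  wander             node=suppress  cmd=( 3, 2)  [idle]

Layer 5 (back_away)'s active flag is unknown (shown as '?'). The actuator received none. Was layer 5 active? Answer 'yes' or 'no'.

If layer 5 is active=yes:
  actuator would be none
If layer 5 is active=no:
  actuator would be (3, 1)
Observed none, so layer 5 was active.

yes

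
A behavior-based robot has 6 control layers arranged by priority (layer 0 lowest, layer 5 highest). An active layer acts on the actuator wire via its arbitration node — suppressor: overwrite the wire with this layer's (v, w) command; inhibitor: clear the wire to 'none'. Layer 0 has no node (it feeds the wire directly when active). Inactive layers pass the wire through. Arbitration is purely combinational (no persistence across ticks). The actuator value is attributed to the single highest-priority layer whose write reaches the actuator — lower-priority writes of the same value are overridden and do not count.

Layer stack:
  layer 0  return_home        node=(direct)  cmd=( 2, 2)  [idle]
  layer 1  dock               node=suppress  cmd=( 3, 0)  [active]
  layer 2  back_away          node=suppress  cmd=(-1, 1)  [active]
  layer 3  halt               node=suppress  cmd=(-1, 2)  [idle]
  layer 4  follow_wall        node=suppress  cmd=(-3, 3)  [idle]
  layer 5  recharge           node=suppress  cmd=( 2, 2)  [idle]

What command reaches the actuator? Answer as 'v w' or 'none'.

L0 return_home: idle → wire = none
L1 dock: active, suppressor → wire = (3, 0)
L2 back_away: active, suppressor → wire = (-1, 1)
L3 halt: idle → wire stays (-1, 1)
L4 follow_wall: idle → wire stays (-1, 1)
L5 recharge: idle → wire stays (-1, 1)
actuator = (-1, 1)

-1 1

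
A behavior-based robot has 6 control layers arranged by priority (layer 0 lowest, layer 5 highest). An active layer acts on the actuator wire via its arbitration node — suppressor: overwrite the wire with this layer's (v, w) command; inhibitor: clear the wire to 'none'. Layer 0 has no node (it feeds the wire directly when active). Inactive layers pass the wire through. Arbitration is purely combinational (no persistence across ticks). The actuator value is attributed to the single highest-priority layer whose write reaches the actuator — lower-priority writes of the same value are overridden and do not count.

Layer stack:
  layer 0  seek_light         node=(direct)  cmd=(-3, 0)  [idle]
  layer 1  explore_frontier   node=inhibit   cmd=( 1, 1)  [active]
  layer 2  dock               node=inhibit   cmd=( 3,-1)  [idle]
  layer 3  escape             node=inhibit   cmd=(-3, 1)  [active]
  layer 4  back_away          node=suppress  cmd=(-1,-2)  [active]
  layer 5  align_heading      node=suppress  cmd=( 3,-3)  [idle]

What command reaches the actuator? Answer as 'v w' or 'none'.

-1 -2

layer 0 (seek_light) idle — none
layer 1 (explore_frontier) active — inhibits: none
layer 2 (dock) idle — unchanged: none
layer 3 (escape) active — inhibits: none
layer 4 (back_away) active — suppresses: (-1, -2)
layer 5 (align_heading) idle — unchanged: (-1, -2)
→ actuator (-1, -2)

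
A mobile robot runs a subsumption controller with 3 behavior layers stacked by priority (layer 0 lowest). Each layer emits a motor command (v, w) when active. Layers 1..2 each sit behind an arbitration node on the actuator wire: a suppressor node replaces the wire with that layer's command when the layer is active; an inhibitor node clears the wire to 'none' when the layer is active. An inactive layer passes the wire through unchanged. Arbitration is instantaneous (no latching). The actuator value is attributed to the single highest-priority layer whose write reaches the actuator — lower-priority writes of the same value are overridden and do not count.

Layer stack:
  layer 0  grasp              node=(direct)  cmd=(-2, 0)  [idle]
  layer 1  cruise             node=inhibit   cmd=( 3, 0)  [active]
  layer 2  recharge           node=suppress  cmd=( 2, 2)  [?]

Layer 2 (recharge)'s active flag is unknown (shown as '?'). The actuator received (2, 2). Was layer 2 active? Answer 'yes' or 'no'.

If layer 2 is active=yes:
  actuator would be (2, 2)
If layer 2 is active=no:
  actuator would be none
Observed (2, 2), so layer 2 was active.

yes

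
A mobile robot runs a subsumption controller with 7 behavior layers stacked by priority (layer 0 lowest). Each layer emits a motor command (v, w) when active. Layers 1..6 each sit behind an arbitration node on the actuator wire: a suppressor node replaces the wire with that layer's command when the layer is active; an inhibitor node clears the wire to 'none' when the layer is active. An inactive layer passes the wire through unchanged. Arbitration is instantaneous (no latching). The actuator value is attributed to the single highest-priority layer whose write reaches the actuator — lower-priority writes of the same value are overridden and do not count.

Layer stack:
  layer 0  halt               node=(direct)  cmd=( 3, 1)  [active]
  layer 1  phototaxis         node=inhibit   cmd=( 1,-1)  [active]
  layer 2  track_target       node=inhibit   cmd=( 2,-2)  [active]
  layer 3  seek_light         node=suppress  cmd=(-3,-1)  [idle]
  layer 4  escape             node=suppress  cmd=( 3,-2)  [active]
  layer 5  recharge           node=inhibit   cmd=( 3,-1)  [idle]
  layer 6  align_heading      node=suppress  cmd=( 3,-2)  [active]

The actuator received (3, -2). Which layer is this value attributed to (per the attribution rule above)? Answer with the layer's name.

layer 0 (halt) active — direct: (3, 1)
layer 1 (phototaxis) active — inhibits: none
layer 2 (track_target) active — inhibits: none
layer 3 (seek_light) idle — unchanged: none
layer 4 (escape) active — suppresses: (3, -2)
layer 5 (recharge) idle — unchanged: (3, -2)
layer 6 (align_heading) active — suppresses: (3, -2)
→ actuator (3, -2)
last writer: layer 6 = align_heading

align_heading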